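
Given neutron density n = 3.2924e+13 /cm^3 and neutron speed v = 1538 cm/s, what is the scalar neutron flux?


phi = n * v
phi = 3.2924e+13 * 1538
phi = 5.0637e+16 /cm^2/s

5.0637e+16


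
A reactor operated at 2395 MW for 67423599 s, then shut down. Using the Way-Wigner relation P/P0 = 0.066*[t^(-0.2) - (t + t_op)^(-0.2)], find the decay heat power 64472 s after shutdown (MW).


P/P0 = 0.066 * [t^(-0.2) - (t + t_op)^(-0.2)]
P/P0 = 0.066 * [64472^(-0.2) - (64472 + 67423599)^(-0.2)]
P/P0 = 0.066 * [0.1091756 - 0.02717406] = 0.005412102
P = 2395 * 0.005412102 = 12.962 MW

12.962


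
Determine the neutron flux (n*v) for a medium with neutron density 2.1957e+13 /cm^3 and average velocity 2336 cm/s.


phi = n * v
phi = 2.1957e+13 * 2336
phi = 5.1292e+16 /cm^2/s

5.1292e+16


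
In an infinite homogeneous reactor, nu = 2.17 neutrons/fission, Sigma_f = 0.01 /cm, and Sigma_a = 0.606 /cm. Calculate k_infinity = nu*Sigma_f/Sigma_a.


k_inf = nu * Sigma_f / Sigma_a
k_inf = 2.17 * 0.01 / 0.606
k_inf = 0.035809

0.035809


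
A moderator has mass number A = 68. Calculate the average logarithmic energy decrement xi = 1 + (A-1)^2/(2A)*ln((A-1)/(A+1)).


xi = 1 + (A-1)^2/(2A) * ln((A-1)/(A+1))
xi = 1 + (68-1)^2/(2*68) * ln((68-1)/(68 +1))
xi = 0.029126

0.029126


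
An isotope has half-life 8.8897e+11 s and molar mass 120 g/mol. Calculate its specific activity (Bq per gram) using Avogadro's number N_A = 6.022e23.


lambda = ln(2) / t_half = ln(2) / 8.8897e+11 = 7.797194e-13 /s
SA = lambda * N_A / M
SA = 7.797194e-13 * 6.022e23 / 120
SA = 3.9129e+09 Bq/g

3.9129e+09


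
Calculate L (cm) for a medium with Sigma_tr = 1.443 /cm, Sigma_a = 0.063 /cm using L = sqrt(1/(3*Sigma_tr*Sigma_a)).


D = 1 / (3 * Sigma_tr) = 1 / (3 * 1.443) = 0.2310002 cm
L = sqrt(D / Sigma_a)
L = sqrt(0.2310002 / 0.063)
L = 1.9149 cm

1.9149


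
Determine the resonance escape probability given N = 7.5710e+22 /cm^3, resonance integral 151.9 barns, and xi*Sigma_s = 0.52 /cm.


p = exp(-N * I * 1e-24 / (xi*Sigma_s))
p = exp(-7.5710e+22 * 151.9 * 1e-24 / 0.52)
p = 2.4838e-10

2.4838e-10


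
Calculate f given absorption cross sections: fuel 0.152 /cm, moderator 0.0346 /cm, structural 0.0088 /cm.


f = Sigma_a_fuel / (Sigma_a_fuel + Sigma_a_mod + Sigma_a_other)
f = 0.152 / (0.152 + 0.0346 + 0.0088)
f = 0.77789

0.77789


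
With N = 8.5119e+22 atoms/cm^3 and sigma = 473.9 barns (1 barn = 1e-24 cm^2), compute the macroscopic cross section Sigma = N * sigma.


Sigma = N * sigma_barns * 1e-24
Sigma = 8.5119e+22 * 473.9 * 1e-24
Sigma = 40.338 /cm

40.338


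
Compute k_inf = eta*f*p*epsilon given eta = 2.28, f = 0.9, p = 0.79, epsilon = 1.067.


k_inf = eta * f * p * epsilon
k_inf = 2.28 * 0.9 * 0.79 * 1.067
k_inf = 1.7297

1.7297


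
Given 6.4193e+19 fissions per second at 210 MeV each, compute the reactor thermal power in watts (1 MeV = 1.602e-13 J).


P = fission_rate * E_MeV * 1.602e-13
P = 6.4193e+19 * 210 * 1.602e-13
P = 2.1596e+09 W

2.1596e+09


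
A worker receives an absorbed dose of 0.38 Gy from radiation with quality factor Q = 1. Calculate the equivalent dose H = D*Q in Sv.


H = D * Q
H = 0.38 * 1
H = 0.38000 Sv

0.38000


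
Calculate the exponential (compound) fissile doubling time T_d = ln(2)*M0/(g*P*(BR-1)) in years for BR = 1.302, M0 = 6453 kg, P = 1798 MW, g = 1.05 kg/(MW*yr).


Breeding gain G = BR - 1 = 1.302 - 1 = 0.302
Fissile production rate = g * P * G = 1.05 * 1798 * 0.302 = 570.1458 kg/yr
T_d = ln(2) * M0 / (g * P * G)
T_d = ln(2) * 6453 / 570.1458 = 7.8451 yr

7.8451


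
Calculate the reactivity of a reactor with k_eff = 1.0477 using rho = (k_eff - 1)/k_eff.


rho = (k_eff - 1) / k_eff
rho = (1.0477 - 1) / 1.0477
rho = 0.045528

0.045528


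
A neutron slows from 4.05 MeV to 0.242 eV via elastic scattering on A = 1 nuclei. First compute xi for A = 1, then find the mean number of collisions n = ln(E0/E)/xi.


xi = 1 + (A-1)^2/(2A)*ln((A-1)/(A+1)) = 1 (for A = 1)
n = ln(E0/E) / xi
n = ln(4.05e6 / 0.242) / 1
n = ln(1.673554e+07) / 1 = 16.633

16.633


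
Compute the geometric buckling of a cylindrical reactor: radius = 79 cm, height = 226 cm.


B^2 = (2.405/R)^2 + (pi/H)^2
B^2 = (2.405/79)^2 + (pi/226)^2
B^2 = 0.0011200 /cm^2

0.0011200


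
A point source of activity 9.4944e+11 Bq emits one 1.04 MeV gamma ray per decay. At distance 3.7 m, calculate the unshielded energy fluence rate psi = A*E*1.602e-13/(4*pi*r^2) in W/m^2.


psi = A * E * 1.602e-13 / (4*pi*r^2)
psi = 9.4944e+11 * 1.04 * 1.602e-13 / (4*pi*3.7^2)
psi = 9.1950e-04 W/m^2

9.1950e-04


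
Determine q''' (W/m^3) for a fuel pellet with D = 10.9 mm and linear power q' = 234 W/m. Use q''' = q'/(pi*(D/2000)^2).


r = D / 2 / 1000 = 10.9 / 2 / 1000 = 0.00545 m
q''' = q' / (pi * r^2)
q''' = 234 / (pi * 0.00545^2)
q''' = 2.5077e+06 W/m^3

2.5077e+06


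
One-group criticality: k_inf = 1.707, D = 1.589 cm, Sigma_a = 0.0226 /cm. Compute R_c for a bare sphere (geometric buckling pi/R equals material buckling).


L^2 = D / Sigma_a = 1.589 / 0.0226 = 70.30973 cm^2
B_m^2 = (k_inf - 1) / L^2 = (1.707 - 1) / 70.30973 = 0.01005551 /cm^2
For a bare sphere: B_g = pi/R, so R_c = pi / sqrt(B_m^2)
R_c = pi / sqrt(0.01005551) = 31.329 cm

31.329


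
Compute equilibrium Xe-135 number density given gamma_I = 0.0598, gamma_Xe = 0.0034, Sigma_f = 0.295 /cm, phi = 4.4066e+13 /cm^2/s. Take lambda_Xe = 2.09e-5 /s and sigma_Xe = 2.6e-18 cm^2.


Xe_eq = (gamma_I + gamma_Xe) * Sigma_f * phi / (lambda_Xe + sigma_Xe * phi)
Numerator = (0.0598 + 0.0034) * 0.295 * 4.4066e+13 = 8.215665e+11
Denominator = 2.09e-5 + 2.6e-18 * 4.4066e+13 = 1.354716e-04
Xe_eq = 8.215665e+11 / 1.354716e-04 = 6.0645e+15 /cm^3

6.0645e+15


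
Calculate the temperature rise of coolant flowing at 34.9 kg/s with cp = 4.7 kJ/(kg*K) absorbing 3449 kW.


dT = Q / (m_dot * cp)
dT = 3449 / (34.9 * 4.7)
dT = 21.027 C

21.027


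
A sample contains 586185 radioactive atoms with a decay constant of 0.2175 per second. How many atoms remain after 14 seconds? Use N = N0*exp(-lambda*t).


N = N0 * exp(-lambda * t)
N = 586185 * exp(-0.2175 * 14)
N = 27900

27900


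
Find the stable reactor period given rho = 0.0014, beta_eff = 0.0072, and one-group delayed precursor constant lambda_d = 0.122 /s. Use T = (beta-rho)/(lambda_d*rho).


T = (beta - rho) / (lambda_d * rho)
T = (0.0072 - 0.0014) / (0.122 * 0.0014)
T = 33.958 s

33.958


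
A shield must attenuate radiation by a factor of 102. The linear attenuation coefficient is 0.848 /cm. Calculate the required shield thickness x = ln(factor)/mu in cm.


x = ln(factor) / mu
x = ln(102) / 0.848
x = 5.4540 cm

5.4540


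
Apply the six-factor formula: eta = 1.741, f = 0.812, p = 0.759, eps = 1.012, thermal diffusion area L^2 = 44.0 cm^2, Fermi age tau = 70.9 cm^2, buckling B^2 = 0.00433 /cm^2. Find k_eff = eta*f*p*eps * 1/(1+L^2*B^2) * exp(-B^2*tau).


k_inf = eta*f*p*eps = 1.741*0.812*0.759*1.012 = 1.085868
P_TNL = 1/(1 + L^2*B^2) = 1/(1 + 44.0*0.00433) = 0.8399691
P_FNL = exp(-B^2*tau) = exp(-0.00433*70.9) = 0.7356528
k_eff = k_inf * P_TNL * P_FNL = 1.085868 * 0.8399691 * 0.7356528
k_eff = 0.67099

0.67099


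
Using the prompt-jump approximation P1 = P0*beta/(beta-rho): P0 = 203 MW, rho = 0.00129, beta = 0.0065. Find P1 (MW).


P1/P0 = beta / (beta - rho)
P1/P0 = 0.0065 / (0.0065 - 0.00129) = 1.247601
P1 = 203 * 1.247601 = 253.26 MW

253.26


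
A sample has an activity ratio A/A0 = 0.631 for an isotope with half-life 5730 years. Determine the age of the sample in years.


lambda = ln(2) / t_half = ln(2) / 5730 = 1.209681e-04 /yr
t = -ln(A/A0) / lambda
t = -ln(0.631) / 1.209681e-04
t = 3806.4 yr

3806.4


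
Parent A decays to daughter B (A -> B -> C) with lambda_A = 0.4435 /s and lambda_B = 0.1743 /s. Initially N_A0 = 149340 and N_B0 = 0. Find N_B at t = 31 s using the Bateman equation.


N_B(t) = lambda_A * N_A0 / (lambda_B - lambda_A) * [exp(-lambda_A*t) - exp(-lambda_B*t)]
exp(-0.4435*31) = 1.069307e-06; exp(-0.1743*31) = 0.004501701
N_B = 0.4435 * 149340 / (0.1743 - 0.4435) * (1.069307e-06 - 0.004501701)
N_B = 1107.3

1107.3


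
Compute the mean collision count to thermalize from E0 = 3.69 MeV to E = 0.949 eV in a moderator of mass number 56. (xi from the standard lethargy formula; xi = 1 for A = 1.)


xi = 1 + (A-1)^2/(2A)*ln((A-1)/(A+1)) = 0.03529286 (for A = 56)
n = ln(E0/E) / xi
n = ln(3.69e6 / 0.949) / 0.03529286
n = ln(3.888303e+06) / 0.03529286 = 429.93

429.93


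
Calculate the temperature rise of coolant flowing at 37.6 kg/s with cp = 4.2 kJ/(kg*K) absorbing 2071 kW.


dT = Q / (m_dot * cp)
dT = 2071 / (37.6 * 4.2)
dT = 13.114 C

13.114


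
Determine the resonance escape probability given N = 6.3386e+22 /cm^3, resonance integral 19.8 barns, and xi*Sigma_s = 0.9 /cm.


p = exp(-N * I * 1e-24 / (xi*Sigma_s))
p = exp(-6.3386e+22 * 19.8 * 1e-24 / 0.9)
p = 0.24796

0.24796


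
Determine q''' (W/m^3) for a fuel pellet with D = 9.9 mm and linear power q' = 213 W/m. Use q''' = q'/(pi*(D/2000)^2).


r = D / 2 / 1000 = 9.9 / 2 / 1000 = 0.00495 m
q''' = q' / (pi * r^2)
q''' = 213 / (pi * 0.00495^2)
q''' = 2.7671e+06 W/m^3

2.7671e+06


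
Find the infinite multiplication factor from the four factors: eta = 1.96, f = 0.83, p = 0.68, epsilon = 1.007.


k_inf = eta * f * p * epsilon
k_inf = 1.96 * 0.83 * 0.68 * 1.007
k_inf = 1.1140

1.1140


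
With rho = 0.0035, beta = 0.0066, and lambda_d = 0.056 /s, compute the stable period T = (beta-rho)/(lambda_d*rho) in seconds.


T = (beta - rho) / (lambda_d * rho)
T = (0.0066 - 0.0035) / (0.056 * 0.0035)
T = 15.816 s

15.816


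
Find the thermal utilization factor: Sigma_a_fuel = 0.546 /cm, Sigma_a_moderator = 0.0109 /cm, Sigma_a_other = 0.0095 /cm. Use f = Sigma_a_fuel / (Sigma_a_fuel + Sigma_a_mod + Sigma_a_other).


f = Sigma_a_fuel / (Sigma_a_fuel + Sigma_a_mod + Sigma_a_other)
f = 0.546 / (0.546 + 0.0109 + 0.0095)
f = 0.96398

0.96398


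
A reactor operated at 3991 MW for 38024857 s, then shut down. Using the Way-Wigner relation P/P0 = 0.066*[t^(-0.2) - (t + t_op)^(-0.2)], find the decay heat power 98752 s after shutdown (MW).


P/P0 = 0.066 * [t^(-0.2) - (t + t_op)^(-0.2)]
P/P0 = 0.066 * [98752^(-0.2) - (98752 + 38024857)^(-0.2)]
P/P0 = 0.066 * [0.1002515 - 0.03046220] = 0.004606094
P = 3991 * 0.004606094 = 18.383 MW

18.383


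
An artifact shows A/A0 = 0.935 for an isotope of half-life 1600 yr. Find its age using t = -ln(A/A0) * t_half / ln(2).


lambda = ln(2) / t_half = ln(2) / 1600 = 4.332170e-04 /yr
t = -ln(A/A0) / lambda
t = -ln(0.935) / 4.332170e-04
t = 155.14 yr

155.14


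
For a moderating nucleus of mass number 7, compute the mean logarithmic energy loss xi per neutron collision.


xi = 1 + (A-1)^2/(2A) * ln((A-1)/(A+1))
xi = 1 + (7-1)^2/(2*7) * ln((7-1)/(7 +1))
xi = 0.26025

0.26025


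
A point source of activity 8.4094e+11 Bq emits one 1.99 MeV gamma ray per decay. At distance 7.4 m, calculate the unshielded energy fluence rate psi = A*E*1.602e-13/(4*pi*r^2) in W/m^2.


psi = A * E * 1.602e-13 / (4*pi*r^2)
psi = 8.4094e+11 * 1.99 * 1.602e-13 / (4*pi*7.4^2)
psi = 3.8959e-04 W/m^2

3.8959e-04


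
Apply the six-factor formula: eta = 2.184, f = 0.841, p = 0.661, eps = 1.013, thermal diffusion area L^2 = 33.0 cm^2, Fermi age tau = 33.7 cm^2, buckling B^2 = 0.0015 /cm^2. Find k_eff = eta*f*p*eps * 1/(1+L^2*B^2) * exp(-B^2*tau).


k_inf = eta*f*p*eps = 2.184*0.841*0.661*1.013 = 1.229871
P_TNL = 1/(1 + L^2*B^2) = 1/(1 + 33.0*0.0015) = 0.9528347
P_FNL = exp(-B^2*tau) = exp(-0.0015*33.7) = 0.9507064
k_eff = k_inf * P_TNL * P_FNL = 1.229871 * 0.9528347 * 0.9507064
k_eff = 1.1141

1.1141


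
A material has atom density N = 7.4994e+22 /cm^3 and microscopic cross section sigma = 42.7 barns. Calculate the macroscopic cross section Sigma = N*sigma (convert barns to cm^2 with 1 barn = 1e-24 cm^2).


Sigma = N * sigma_barns * 1e-24
Sigma = 7.4994e+22 * 42.7 * 1e-24
Sigma = 3.2022 /cm

3.2022


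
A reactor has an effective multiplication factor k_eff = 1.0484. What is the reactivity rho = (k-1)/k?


rho = (k_eff - 1) / k_eff
rho = (1.0484 - 1) / 1.0484
rho = 0.046166

0.046166


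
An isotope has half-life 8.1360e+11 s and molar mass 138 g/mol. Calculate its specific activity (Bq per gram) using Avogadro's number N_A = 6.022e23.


lambda = ln(2) / t_half = ln(2) / 8.1360e+11 = 8.519508e-13 /s
SA = lambda * N_A / M
SA = 8.519508e-13 * 6.022e23 / 138
SA = 3.7177e+09 Bq/g

3.7177e+09


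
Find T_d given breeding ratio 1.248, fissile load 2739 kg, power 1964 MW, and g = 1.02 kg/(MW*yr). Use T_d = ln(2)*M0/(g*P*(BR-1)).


Breeding gain G = BR - 1 = 1.248 - 1 = 0.248
Fissile production rate = g * P * G = 1.02 * 1964 * 0.248 = 496.81344 kg/yr
T_d = ln(2) * M0 / (g * P * G)
T_d = ln(2) * 2739 / 496.81344 = 3.8214 yr

3.8214


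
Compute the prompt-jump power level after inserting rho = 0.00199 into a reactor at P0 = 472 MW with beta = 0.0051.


P1/P0 = beta / (beta - rho)
P1/P0 = 0.0051 / (0.0051 - 0.00199) = 1.639871
P1 = 472 * 1.639871 = 774.02 MW

774.02


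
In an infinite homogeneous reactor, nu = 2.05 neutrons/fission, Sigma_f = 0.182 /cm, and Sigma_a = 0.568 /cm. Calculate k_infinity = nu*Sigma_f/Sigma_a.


k_inf = nu * Sigma_f / Sigma_a
k_inf = 2.05 * 0.182 / 0.568
k_inf = 0.65687

0.65687


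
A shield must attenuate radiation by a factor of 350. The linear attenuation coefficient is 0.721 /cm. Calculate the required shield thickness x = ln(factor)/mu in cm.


x = ln(factor) / mu
x = ln(350) / 0.721
x = 8.1247 cm

8.1247


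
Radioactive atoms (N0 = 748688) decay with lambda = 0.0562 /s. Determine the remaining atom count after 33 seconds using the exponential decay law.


N = N0 * exp(-lambda * t)
N = 748688 * exp(-0.0562 * 33)
N = 117181

117181


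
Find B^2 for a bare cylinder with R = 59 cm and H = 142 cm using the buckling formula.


B^2 = (2.405/R)^2 + (pi/H)^2
B^2 = (2.405/59)^2 + (pi/142)^2
B^2 = 0.0021511 /cm^2

0.0021511


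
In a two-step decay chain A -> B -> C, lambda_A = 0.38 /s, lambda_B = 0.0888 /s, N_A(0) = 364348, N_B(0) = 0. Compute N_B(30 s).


N_B(t) = lambda_A * N_A0 / (lambda_B - lambda_A) * [exp(-lambda_A*t) - exp(-lambda_B*t)]
exp(-0.38*30) = 1.119548e-05; exp(-0.0888*30) = 0.06966899
N_B = 0.38 * 364348 / (0.0888 - 0.38) * (1.119548e-05 - 0.06966899)
N_B = 33119

33119


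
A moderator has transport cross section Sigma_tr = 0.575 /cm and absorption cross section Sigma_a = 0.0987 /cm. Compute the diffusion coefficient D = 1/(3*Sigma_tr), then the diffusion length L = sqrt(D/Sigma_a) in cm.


D = 1 / (3 * Sigma_tr) = 1 / (3 * 0.575) = 0.5797101 cm
L = sqrt(D / Sigma_a)
L = sqrt(0.5797101 / 0.0987)
L = 2.4235 cm

2.4235


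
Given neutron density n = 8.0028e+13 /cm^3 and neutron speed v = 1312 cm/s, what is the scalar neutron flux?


phi = n * v
phi = 8.0028e+13 * 1312
phi = 1.0500e+17 /cm^2/s

1.0500e+17


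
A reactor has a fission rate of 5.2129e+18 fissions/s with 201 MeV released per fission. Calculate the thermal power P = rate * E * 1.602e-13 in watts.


P = fission_rate * E_MeV * 1.602e-13
P = 5.2129e+18 * 201 * 1.602e-13
P = 1.6786e+08 W

1.6786e+08


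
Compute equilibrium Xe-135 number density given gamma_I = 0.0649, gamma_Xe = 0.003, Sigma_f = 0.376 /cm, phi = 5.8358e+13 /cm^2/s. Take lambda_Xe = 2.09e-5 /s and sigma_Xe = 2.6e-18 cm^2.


Xe_eq = (gamma_I + gamma_Xe) * Sigma_f * phi / (lambda_Xe + sigma_Xe * phi)
Numerator = (0.0649 + 0.003) * 0.376 * 5.8358e+13 = 1.489903e+12
Denominator = 2.09e-5 + 2.6e-18 * 5.8358e+13 = 1.726308e-04
Xe_eq = 1.489903e+12 / 1.726308e-04 = 8.6306e+15 /cm^3

8.6306e+15


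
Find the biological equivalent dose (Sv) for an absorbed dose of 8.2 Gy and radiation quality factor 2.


H = D * Q
H = 8.2 * 2
H = 16.400 Sv

16.400


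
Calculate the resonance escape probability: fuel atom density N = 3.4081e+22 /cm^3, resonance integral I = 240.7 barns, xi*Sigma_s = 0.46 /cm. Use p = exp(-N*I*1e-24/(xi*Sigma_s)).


p = exp(-N * I * 1e-24 / (xi*Sigma_s))
p = exp(-3.4081e+22 * 240.7 * 1e-24 / 0.46)
p = 1.7994e-08

1.7994e-08


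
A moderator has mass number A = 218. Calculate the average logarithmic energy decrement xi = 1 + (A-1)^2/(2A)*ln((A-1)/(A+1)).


xi = 1 + (A-1)^2/(2A) * ln((A-1)/(A+1))
xi = 1 + (218-1)^2/(2*218) * ln((218-1)/(218 +1))
xi = 0.0091463

0.0091463


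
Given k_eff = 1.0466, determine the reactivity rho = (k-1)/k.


rho = (k_eff - 1) / k_eff
rho = (1.0466 - 1) / 1.0466
rho = 0.044525

0.044525


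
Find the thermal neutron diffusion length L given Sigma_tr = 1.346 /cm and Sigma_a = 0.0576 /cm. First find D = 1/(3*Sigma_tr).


D = 1 / (3 * Sigma_tr) = 1 / (3 * 1.346) = 0.2476474 cm
L = sqrt(D / Sigma_a)
L = sqrt(0.2476474 / 0.0576)
L = 2.0735 cm

2.0735


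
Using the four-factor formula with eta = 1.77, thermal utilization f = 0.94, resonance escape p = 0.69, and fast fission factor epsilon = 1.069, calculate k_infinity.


k_inf = eta * f * p * epsilon
k_inf = 1.77 * 0.94 * 0.69 * 1.069
k_inf = 1.2272

1.2272


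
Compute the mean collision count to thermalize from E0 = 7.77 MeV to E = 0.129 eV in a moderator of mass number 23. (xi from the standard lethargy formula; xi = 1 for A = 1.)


xi = 1 + (A-1)^2/(2A)*ln((A-1)/(A+1)) = 0.08448899 (for A = 23)
n = ln(E0/E) / xi
n = ln(7.77e6 / 0.129) / 0.08448899
n = ln(6.023256e+07) / 0.08448899 = 212.02

212.02


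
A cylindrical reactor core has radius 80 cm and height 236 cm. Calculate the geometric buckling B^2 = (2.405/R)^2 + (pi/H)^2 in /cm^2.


B^2 = (2.405/R)^2 + (pi/H)^2
B^2 = (2.405/80)^2 + (pi/236)^2
B^2 = 0.0010810 /cm^2

0.0010810


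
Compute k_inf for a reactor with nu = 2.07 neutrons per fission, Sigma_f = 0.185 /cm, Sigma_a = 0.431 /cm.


k_inf = nu * Sigma_f / Sigma_a
k_inf = 2.07 * 0.185 / 0.431
k_inf = 0.88852

0.88852


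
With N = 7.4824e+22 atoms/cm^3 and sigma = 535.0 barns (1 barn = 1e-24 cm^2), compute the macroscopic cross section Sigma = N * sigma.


Sigma = N * sigma_barns * 1e-24
Sigma = 7.4824e+22 * 535.0 * 1e-24
Sigma = 40.031 /cm

40.031


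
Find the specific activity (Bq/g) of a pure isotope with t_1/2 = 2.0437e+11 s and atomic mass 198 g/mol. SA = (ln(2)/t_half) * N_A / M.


lambda = ln(2) / t_half = ln(2) / 2.0437e+11 = 3.391629e-12 /s
SA = lambda * N_A / M
SA = 3.391629e-12 * 6.022e23 / 198
SA = 1.0315e+10 Bq/g

1.0315e+10


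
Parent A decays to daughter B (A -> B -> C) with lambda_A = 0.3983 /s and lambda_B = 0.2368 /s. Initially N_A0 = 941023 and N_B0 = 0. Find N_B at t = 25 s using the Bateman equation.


N_B(t) = lambda_A * N_A0 / (lambda_B - lambda_A) * [exp(-lambda_A*t) - exp(-lambda_B*t)]
exp(-0.3983*25) = 4.737102e-05; exp(-0.2368*25) = 0.002685200
N_B = 0.3983 * 941023 / (0.2368 - 0.3983) * (4.737102e-05 - 0.002685200)
N_B = 6121.9

6121.9


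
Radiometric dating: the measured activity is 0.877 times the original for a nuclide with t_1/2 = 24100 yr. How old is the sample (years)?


lambda = ln(2) / t_half = ln(2) / 24100 = 2.876129e-05 /yr
t = -ln(A/A0) / lambda
t = -ln(0.877) / 2.876129e-05
t = 4563.4 yr

4563.4


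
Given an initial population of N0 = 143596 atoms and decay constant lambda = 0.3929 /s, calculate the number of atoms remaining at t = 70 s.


N = N0 * exp(-lambda * t)
N = 143596 * exp(-0.3929 * 70)
N = 1.6321e-07

1.6321e-07


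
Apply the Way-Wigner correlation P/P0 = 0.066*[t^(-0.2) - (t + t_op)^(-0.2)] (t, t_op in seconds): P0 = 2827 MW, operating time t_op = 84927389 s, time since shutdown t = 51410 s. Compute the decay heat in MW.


P/P0 = 0.066 * [t^(-0.2) - (t + t_op)^(-0.2)]
P/P0 = 0.066 * [51410^(-0.2) - (51410 + 84927389)^(-0.2)]
P/P0 = 0.066 * [0.1142327 - 0.02595003] = 0.005826656
P = 2827 * 0.005826656 = 16.472 MW

16.472


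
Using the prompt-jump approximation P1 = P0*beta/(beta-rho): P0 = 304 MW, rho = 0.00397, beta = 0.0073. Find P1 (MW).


P1/P0 = beta / (beta - rho)
P1/P0 = 0.0073 / (0.0073 - 0.00397) = 2.192192
P1 = 304 * 2.192192 = 666.43 MW

666.43


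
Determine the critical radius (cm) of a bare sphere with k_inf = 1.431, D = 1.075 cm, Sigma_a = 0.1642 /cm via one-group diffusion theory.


L^2 = D / Sigma_a = 1.075 / 0.1642 = 6.546894 cm^2
B_m^2 = (k_inf - 1) / L^2 = (1.431 - 1) / 6.546894 = 0.06583274 /cm^2
For a bare sphere: B_g = pi/R, so R_c = pi / sqrt(B_m^2)
R_c = pi / sqrt(0.06583274) = 12.244 cm

12.244


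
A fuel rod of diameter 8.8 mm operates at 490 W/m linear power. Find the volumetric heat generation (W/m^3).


r = D / 2 / 1000 = 8.8 / 2 / 1000 = 0.0044 m
q''' = q' / (pi * r^2)
q''' = 490 / (pi * 0.0044^2)
q''' = 8.0564e+06 W/m^3

8.0564e+06


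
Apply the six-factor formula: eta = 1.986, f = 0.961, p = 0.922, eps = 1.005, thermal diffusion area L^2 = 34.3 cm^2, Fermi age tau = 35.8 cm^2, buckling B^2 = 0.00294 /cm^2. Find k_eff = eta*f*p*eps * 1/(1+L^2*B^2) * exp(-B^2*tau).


k_inf = eta*f*p*eps = 1.986*0.961*0.922*1.005 = 1.768478
P_TNL = 1/(1 + L^2*B^2) = 1/(1 + 34.3*0.00294) = 0.9083956
P_FNL = exp(-B^2*tau) = exp(-0.00294*35.8) = 0.9000977
k_eff = k_inf * P_TNL * P_FNL = 1.768478 * 0.9083956 * 0.9000977
k_eff = 1.4460

1.4460


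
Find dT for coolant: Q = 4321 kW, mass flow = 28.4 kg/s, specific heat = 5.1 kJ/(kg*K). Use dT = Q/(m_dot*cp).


dT = Q / (m_dot * cp)
dT = 4321 / (28.4 * 5.1)
dT = 29.833 C

29.833


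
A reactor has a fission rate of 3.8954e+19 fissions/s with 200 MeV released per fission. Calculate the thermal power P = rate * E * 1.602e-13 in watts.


P = fission_rate * E_MeV * 1.602e-13
P = 3.8954e+19 * 200 * 1.602e-13
P = 1.2481e+09 W

1.2481e+09


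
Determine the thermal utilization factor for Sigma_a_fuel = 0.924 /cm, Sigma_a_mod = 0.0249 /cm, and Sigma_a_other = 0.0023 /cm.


f = Sigma_a_fuel / (Sigma_a_fuel + Sigma_a_mod + Sigma_a_other)
f = 0.924 / (0.924 + 0.0249 + 0.0023)
f = 0.97140

0.97140


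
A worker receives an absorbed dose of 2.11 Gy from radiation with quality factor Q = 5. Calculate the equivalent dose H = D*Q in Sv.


H = D * Q
H = 2.11 * 5
H = 10.550 Sv

10.550


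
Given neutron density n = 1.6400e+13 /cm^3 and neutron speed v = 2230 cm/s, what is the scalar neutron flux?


phi = n * v
phi = 1.6400e+13 * 2230
phi = 3.6572e+16 /cm^2/s

3.6572e+16


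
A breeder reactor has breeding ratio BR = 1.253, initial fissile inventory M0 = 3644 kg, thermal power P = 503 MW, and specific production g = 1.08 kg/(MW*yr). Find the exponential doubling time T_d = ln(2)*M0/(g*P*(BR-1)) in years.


Breeding gain G = BR - 1 = 1.253 - 1 = 0.253
Fissile production rate = g * P * G = 1.08 * 503 * 0.253 = 137.43972 kg/yr
T_d = ln(2) * M0 / (g * P * G)
T_d = ln(2) * 3644 / 137.43972 = 18.378 yr

18.378


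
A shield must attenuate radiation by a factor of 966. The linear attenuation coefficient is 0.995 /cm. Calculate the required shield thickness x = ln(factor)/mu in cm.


x = ln(factor) / mu
x = ln(966) / 0.995
x = 6.9077 cm

6.9077


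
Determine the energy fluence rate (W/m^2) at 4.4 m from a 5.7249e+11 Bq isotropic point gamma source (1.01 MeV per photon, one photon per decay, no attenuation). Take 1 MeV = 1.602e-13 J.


psi = A * E * 1.602e-13 / (4*pi*r^2)
psi = 5.7249e+11 * 1.01 * 1.602e-13 / (4*pi*4.4^2)
psi = 3.8075e-04 W/m^2

3.8075e-04


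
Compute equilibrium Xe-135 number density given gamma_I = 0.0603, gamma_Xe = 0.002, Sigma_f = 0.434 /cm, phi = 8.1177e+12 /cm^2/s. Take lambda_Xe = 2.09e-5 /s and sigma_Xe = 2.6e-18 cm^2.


Xe_eq = (gamma_I + gamma_Xe) * Sigma_f * phi / (lambda_Xe + sigma_Xe * phi)
Numerator = (0.0603 + 0.002) * 0.434 * 8.1177e+12 = 2.194880e+11
Denominator = 2.09e-5 + 2.6e-18 * 8.1177e+12 = 4.200602e-05
Xe_eq = 2.194880e+11 / 4.200602e-05 = 5.2252e+15 /cm^3

5.2252e+15


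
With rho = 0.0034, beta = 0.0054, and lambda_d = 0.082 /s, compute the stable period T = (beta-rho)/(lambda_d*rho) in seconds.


T = (beta - rho) / (lambda_d * rho)
T = (0.0054 - 0.0034) / (0.082 * 0.0034)
T = 7.1736 s

7.1736


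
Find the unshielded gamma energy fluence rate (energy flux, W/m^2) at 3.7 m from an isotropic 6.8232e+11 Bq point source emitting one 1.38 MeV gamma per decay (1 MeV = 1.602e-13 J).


psi = A * E * 1.602e-13 / (4*pi*r^2)
psi = 6.8232e+11 * 1.38 * 1.602e-13 / (4*pi*3.7^2)
psi = 8.7683e-04 W/m^2

8.7683e-04


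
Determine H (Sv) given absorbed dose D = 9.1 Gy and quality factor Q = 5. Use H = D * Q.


H = D * Q
H = 9.1 * 5
H = 45.500 Sv

45.500


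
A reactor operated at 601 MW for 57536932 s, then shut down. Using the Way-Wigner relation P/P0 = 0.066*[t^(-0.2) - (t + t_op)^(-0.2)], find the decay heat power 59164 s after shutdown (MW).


P/P0 = 0.066 * [t^(-0.2) - (t + t_op)^(-0.2)]
P/P0 = 0.066 * [59164^(-0.2) - (59164 + 57536932)^(-0.2)]
P/P0 = 0.066 * [0.1110679 - 0.02804926] = 0.005479230
P = 601 * 0.005479230 = 3.2930 MW

3.2930


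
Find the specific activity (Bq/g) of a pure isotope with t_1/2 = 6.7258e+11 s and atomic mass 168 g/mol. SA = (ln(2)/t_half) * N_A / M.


lambda = ln(2) / t_half = ln(2) / 6.7258e+11 = 1.030580e-12 /s
SA = lambda * N_A / M
SA = 1.030580e-12 * 6.022e23 / 168
SA = 3.6941e+09 Bq/g

3.6941e+09


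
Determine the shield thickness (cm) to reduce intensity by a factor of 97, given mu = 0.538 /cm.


x = ln(factor) / mu
x = ln(97) / 0.538
x = 8.5032 cm

8.5032


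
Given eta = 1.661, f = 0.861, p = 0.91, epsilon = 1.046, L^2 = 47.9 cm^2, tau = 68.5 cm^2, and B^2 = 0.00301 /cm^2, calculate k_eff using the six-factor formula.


k_inf = eta*f*p*eps = 1.661*0.861*0.91*1.046 = 1.361275
P_TNL = 1/(1 + L^2*B^2) = 1/(1 + 47.9*0.00301) = 0.8739891
P_FNL = exp(-B^2*tau) = exp(-0.00301*68.5) = 0.8136825
k_eff = k_inf * P_TNL * P_FNL = 1.361275 * 0.8739891 * 0.8136825
k_eff = 0.96807

0.96807


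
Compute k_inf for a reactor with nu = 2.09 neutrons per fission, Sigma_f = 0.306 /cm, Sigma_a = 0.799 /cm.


k_inf = nu * Sigma_f / Sigma_a
k_inf = 2.09 * 0.306 / 0.799
k_inf = 0.80043

0.80043


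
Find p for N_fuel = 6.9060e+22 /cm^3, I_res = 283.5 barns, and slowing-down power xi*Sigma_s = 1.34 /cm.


p = exp(-N * I * 1e-24 / (xi*Sigma_s))
p = exp(-6.9060e+22 * 283.5 * 1e-24 / 1.34)
p = 4.5144e-07

4.5144e-07


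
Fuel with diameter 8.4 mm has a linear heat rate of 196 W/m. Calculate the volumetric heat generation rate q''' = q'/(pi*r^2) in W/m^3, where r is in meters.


r = D / 2 / 1000 = 8.4 / 2 / 1000 = 0.0042 m
q''' = q' / (pi * r^2)
q''' = 196 / (pi * 0.0042^2)
q''' = 3.5368e+06 W/m^3

3.5368e+06


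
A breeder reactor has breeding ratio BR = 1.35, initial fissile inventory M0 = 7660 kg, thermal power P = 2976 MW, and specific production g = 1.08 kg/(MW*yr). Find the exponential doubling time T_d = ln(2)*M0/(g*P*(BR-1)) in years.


Breeding gain G = BR - 1 = 1.35 - 1 = 0.35
Fissile production rate = g * P * G = 1.08 * 2976 * 0.35 = 1124.928 kg/yr
T_d = ln(2) * M0 / (g * P * G)
T_d = ln(2) * 7660 / 1124.928 = 4.7199 yr

4.7199


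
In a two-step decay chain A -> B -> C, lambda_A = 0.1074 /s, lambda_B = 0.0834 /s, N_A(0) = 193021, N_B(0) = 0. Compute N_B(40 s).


N_B(t) = lambda_A * N_A0 / (lambda_B - lambda_A) * [exp(-lambda_A*t) - exp(-lambda_B*t)]
exp(-0.1074*40) = 0.01362294; exp(-0.0834*40) = 0.03557899
N_B = 0.1074 * 193021 / (0.0834 - 0.1074) * (0.01362294 - 0.03557899)
N_B = 18965

18965


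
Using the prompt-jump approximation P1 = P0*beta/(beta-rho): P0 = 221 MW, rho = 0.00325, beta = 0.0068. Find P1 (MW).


P1/P0 = beta / (beta - rho)
P1/P0 = 0.0068 / (0.0068 - 0.00325) = 1.915493
P1 = 221 * 1.915493 = 423.32 MW

423.32


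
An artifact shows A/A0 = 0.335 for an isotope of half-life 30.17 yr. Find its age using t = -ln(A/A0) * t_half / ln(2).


lambda = ln(2) / t_half = ln(2) / 30.17 = 0.02297472 /yr
t = -ln(A/A0) / lambda
t = -ln(0.335) / 0.02297472
t = 47.601 yr

47.601


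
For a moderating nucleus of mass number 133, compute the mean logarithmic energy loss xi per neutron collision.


xi = 1 + (A-1)^2/(2A) * ln((A-1)/(A+1))
xi = 1 + (133-1)^2/(2*133) * ln((133-1)/(133 +1))
xi = 0.014962

0.014962


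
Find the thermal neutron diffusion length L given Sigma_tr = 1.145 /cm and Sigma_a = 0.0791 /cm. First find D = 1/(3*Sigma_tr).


D = 1 / (3 * Sigma_tr) = 1 / (3 * 1.145) = 0.2911208 cm
L = sqrt(D / Sigma_a)
L = sqrt(0.2911208 / 0.0791)
L = 1.9184 cm

1.9184


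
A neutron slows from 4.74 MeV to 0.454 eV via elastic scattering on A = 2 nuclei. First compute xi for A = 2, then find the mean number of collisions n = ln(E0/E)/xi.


xi = 1 + (A-1)^2/(2A)*ln((A-1)/(A+1)) = 0.7253469 (for A = 2)
n = ln(E0/E) / xi
n = ln(4.74e6 / 0.454) / 0.7253469
n = ln(1.044053e+07) / 0.7253469 = 22.281

22.281


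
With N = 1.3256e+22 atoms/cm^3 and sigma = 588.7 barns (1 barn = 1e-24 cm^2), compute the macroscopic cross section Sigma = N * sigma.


Sigma = N * sigma_barns * 1e-24
Sigma = 1.3256e+22 * 588.7 * 1e-24
Sigma = 7.8038 /cm

7.8038


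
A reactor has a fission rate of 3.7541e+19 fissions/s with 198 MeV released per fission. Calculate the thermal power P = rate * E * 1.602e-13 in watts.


P = fission_rate * E_MeV * 1.602e-13
P = 3.7541e+19 * 198 * 1.602e-13
P = 1.1908e+09 W

1.1908e+09


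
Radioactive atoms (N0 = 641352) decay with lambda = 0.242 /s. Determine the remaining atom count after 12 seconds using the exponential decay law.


N = N0 * exp(-lambda * t)
N = 641352 * exp(-0.242 * 12)
N = 35148

35148


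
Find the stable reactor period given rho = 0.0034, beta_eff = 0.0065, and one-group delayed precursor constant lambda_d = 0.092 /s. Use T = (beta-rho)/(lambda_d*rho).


T = (beta - rho) / (lambda_d * rho)
T = (0.0065 - 0.0034) / (0.092 * 0.0034)
T = 9.9105 s

9.9105


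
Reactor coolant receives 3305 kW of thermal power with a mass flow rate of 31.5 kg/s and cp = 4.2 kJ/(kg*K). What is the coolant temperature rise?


dT = Q / (m_dot * cp)
dT = 3305 / (31.5 * 4.2)
dT = 24.981 C

24.981


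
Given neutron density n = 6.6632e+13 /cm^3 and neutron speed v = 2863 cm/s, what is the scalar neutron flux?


phi = n * v
phi = 6.6632e+13 * 2863
phi = 1.9077e+17 /cm^2/s

1.9077e+17


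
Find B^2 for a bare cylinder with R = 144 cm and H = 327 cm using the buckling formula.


B^2 = (2.405/R)^2 + (pi/H)^2
B^2 = (2.405/144)^2 + (pi/327)^2
B^2 = 3.7124e-04 /cm^2

3.7124e-04


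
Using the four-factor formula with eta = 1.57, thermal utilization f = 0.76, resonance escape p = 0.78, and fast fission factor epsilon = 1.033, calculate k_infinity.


k_inf = eta * f * p * epsilon
k_inf = 1.57 * 0.76 * 0.78 * 1.033
k_inf = 0.96141

0.96141


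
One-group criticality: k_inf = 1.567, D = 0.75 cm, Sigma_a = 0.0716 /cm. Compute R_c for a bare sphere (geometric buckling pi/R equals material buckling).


L^2 = D / Sigma_a = 0.75 / 0.0716 = 10.47486 cm^2
B_m^2 = (k_inf - 1) / L^2 = (1.567 - 1) / 10.47486 = 0.05412960 /cm^2
For a bare sphere: B_g = pi/R, so R_c = pi / sqrt(B_m^2)
R_c = pi / sqrt(0.05412960) = 13.503 cm

13.503


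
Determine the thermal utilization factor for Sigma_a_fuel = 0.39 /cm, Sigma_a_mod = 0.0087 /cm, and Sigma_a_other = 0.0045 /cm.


f = Sigma_a_fuel / (Sigma_a_fuel + Sigma_a_mod + Sigma_a_other)
f = 0.39 / (0.39 + 0.0087 + 0.0045)
f = 0.96726

0.96726


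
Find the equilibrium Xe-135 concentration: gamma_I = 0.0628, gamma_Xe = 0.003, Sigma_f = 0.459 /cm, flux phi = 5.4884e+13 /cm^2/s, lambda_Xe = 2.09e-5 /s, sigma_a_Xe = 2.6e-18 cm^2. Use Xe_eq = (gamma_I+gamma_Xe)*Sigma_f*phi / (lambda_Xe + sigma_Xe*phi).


Xe_eq = (gamma_I + gamma_Xe) * Sigma_f * phi / (lambda_Xe + sigma_Xe * phi)
Numerator = (0.0628 + 0.003) * 0.459 * 5.4884e+13 = 1.657618e+12
Denominator = 2.09e-5 + 2.6e-18 * 5.4884e+13 = 1.635984e-04
Xe_eq = 1.657618e+12 / 1.635984e-04 = 1.0132e+16 /cm^3

1.0132e+16


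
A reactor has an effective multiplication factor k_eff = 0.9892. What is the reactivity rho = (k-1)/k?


rho = (k_eff - 1) / k_eff
rho = (0.9892 - 1) / 0.9892
rho = -0.010918

-0.010918


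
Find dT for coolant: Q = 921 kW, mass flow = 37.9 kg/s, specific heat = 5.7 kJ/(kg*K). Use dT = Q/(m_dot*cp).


dT = Q / (m_dot * cp)
dT = 921 / (37.9 * 5.7)
dT = 4.2633 C

4.2633


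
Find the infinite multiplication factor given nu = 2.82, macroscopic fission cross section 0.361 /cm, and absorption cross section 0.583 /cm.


k_inf = nu * Sigma_f / Sigma_a
k_inf = 2.82 * 0.361 / 0.583
k_inf = 1.7462

1.7462


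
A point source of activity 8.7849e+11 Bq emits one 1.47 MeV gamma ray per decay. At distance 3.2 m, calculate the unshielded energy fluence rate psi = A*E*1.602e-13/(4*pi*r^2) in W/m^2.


psi = A * E * 1.602e-13 / (4*pi*r^2)
psi = 8.7849e+11 * 1.47 * 1.602e-13 / (4*pi*3.2^2)
psi = 0.0016077 W/m^2

0.0016077


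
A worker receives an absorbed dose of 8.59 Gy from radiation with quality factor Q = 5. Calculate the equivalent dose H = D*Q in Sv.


H = D * Q
H = 8.59 * 5
H = 42.950 Sv

42.950


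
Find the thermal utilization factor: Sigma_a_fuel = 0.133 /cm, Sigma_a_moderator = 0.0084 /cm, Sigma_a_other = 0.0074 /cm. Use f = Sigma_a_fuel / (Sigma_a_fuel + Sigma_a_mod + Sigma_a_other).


f = Sigma_a_fuel / (Sigma_a_fuel + Sigma_a_mod + Sigma_a_other)
f = 0.133 / (0.133 + 0.0084 + 0.0074)
f = 0.89382

0.89382


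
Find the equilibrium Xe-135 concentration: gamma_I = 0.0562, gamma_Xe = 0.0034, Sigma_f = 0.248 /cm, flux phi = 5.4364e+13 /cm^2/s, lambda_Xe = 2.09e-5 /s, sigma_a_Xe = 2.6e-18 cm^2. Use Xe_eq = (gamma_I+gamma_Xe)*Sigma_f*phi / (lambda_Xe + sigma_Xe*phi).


Xe_eq = (gamma_I + gamma_Xe) * Sigma_f * phi / (lambda_Xe + sigma_Xe * phi)
Numerator = (0.0562 + 0.0034) * 0.248 * 5.4364e+13 = 8.035434e+11
Denominator = 2.09e-5 + 2.6e-18 * 5.4364e+13 = 1.622464e-04
Xe_eq = 8.035434e+11 / 1.622464e-04 = 4.9526e+15 /cm^3

4.9526e+15


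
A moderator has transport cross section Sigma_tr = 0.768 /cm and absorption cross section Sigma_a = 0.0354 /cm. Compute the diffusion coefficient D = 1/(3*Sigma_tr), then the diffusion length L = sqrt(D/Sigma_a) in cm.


D = 1 / (3 * Sigma_tr) = 1 / (3 * 0.768) = 0.4340278 cm
L = sqrt(D / Sigma_a)
L = sqrt(0.4340278 / 0.0354)
L = 3.5015 cm

3.5015


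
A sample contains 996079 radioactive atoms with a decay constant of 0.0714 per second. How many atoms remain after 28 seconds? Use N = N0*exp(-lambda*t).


N = N0 * exp(-lambda * t)
N = 996079 * exp(-0.0714 * 28)
N = 134913

134913


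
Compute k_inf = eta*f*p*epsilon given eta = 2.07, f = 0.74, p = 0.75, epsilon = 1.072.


k_inf = eta * f * p * epsilon
k_inf = 2.07 * 0.74 * 0.75 * 1.072
k_inf = 1.2316

1.2316


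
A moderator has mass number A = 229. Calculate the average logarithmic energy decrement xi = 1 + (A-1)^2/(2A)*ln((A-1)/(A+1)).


xi = 1 + (A-1)^2/(2A) * ln((A-1)/(A+1))
xi = 1 + (229-1)^2/(2*229) * ln((229-1)/(229 +1))
xi = 0.0087083

0.0087083


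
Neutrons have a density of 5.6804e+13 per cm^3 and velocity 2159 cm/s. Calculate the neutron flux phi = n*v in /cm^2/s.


phi = n * v
phi = 5.6804e+13 * 2159
phi = 1.2264e+17 /cm^2/s

1.2264e+17


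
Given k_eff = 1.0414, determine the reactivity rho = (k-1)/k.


rho = (k_eff - 1) / k_eff
rho = (1.0414 - 1) / 1.0414
rho = 0.039754

0.039754


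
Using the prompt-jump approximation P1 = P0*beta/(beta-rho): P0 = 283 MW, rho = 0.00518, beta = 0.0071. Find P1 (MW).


P1/P0 = beta / (beta - rho)
P1/P0 = 0.0071 / (0.0071 - 0.00518) = 3.697917
P1 = 283 * 3.697917 = 1046.5 MW

1046.5


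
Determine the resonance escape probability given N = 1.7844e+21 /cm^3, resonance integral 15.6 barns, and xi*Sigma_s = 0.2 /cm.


p = exp(-N * I * 1e-24 / (xi*Sigma_s))
p = exp(-1.7844e+21 * 15.6 * 1e-24 / 0.2)
p = 0.87007

0.87007


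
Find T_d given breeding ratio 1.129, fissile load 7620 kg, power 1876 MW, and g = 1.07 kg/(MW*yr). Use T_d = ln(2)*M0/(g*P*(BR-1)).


Breeding gain G = BR - 1 = 1.129 - 1 = 0.129
Fissile production rate = g * P * G = 1.07 * 1876 * 0.129 = 258.94428 kg/yr
T_d = ln(2) * M0 / (g * P * G)
T_d = ln(2) * 7620 / 258.94428 = 20.397 yr

20.397


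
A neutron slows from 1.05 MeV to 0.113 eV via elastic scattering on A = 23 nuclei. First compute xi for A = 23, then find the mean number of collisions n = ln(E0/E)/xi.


xi = 1 + (A-1)^2/(2A)*ln((A-1)/(A+1)) = 0.08448899 (for A = 23)
n = ln(E0/E) / xi
n = ln(1.05e6 / 0.113) / 0.08448899
n = ln(9.292035e+06) / 0.08448899 = 189.90

189.90


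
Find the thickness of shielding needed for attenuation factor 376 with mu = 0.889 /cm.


x = ln(factor) / mu
x = ln(376) / 0.889
x = 6.6700 cm

6.6700


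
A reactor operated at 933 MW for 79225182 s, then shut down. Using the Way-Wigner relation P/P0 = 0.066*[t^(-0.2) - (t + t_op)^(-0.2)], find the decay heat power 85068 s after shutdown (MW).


P/P0 = 0.066 * [t^(-0.2) - (t + t_op)^(-0.2)]
P/P0 = 0.066 * [85068^(-0.2) - (85068 + 79225182)^(-0.2)]
P/P0 = 0.066 * [0.1032873 - 0.02631081] = 0.005080448
P = 933 * 0.005080448 = 4.7401 MW

4.7401


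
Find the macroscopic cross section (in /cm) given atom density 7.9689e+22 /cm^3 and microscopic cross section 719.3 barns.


Sigma = N * sigma_barns * 1e-24
Sigma = 7.9689e+22 * 719.3 * 1e-24
Sigma = 57.320 /cm

57.320


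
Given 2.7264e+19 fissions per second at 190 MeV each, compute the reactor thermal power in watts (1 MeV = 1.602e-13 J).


P = fission_rate * E_MeV * 1.602e-13
P = 2.7264e+19 * 190 * 1.602e-13
P = 8.2986e+08 W

8.2986e+08


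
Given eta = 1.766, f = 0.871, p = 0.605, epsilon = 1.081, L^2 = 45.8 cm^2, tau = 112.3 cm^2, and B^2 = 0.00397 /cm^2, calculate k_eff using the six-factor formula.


k_inf = eta*f*p*eps = 1.766*0.871*0.605*1.081 = 1.005981
P_TNL = 1/(1 + L^2*B^2) = 1/(1 + 45.8*0.00397) = 0.8461482
P_FNL = exp(-B^2*tau) = exp(-0.00397*112.3) = 0.6402920
k_eff = k_inf * P_TNL * P_FNL = 1.005981 * 0.8461482 * 0.6402920
k_eff = 0.54502

0.54502


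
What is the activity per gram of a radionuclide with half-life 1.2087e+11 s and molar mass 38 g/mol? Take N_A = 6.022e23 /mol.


lambda = ln(2) / t_half = ln(2) / 1.2087e+11 = 5.734650e-12 /s
SA = lambda * N_A / M
SA = 5.734650e-12 * 6.022e23 / 38
SA = 9.0879e+10 Bq/g

9.0879e+10


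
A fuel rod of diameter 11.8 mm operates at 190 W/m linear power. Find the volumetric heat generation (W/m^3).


r = D / 2 / 1000 = 11.8 / 2 / 1000 = 0.0059 m
q''' = q' / (pi * r^2)
q''' = 190 / (pi * 0.0059^2)
q''' = 1.7374e+06 W/m^3

1.7374e+06


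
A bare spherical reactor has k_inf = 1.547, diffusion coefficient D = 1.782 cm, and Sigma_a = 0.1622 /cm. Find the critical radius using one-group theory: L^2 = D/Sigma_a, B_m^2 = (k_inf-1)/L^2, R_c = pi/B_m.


L^2 = D / Sigma_a = 1.782 / 0.1622 = 10.98644 cm^2
B_m^2 = (k_inf - 1) / L^2 = (1.547 - 1) / 10.98644 = 0.04978865 /cm^2
For a bare sphere: B_g = pi/R, so R_c = pi / sqrt(B_m^2)
R_c = pi / sqrt(0.04978865) = 14.079 cm

14.079


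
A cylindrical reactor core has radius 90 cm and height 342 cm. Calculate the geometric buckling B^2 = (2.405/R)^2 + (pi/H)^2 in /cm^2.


B^2 = (2.405/R)^2 + (pi/H)^2
B^2 = (2.405/90)^2 + (pi/342)^2
B^2 = 7.9846e-04 /cm^2

7.9846e-04


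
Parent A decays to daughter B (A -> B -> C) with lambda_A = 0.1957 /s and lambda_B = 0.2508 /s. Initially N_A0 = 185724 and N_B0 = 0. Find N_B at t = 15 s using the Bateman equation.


N_B(t) = lambda_A * N_A0 / (lambda_B - lambda_A) * [exp(-lambda_A*t) - exp(-lambda_B*t)]
exp(-0.1957*15) = 0.05310416; exp(-0.2508*15) = 0.02323722
N_B = 0.1957 * 185724 / (0.2508 - 0.1957) * (0.05310416 - 0.02323722)
N_B = 19701

19701


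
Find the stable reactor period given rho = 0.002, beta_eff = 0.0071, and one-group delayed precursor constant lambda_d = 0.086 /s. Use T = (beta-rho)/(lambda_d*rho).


T = (beta - rho) / (lambda_d * rho)
T = (0.0071 - 0.002) / (0.086 * 0.002)
T = 29.651 s

29.651


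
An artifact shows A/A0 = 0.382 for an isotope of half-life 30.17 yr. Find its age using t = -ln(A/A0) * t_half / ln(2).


lambda = ln(2) / t_half = ln(2) / 30.17 = 0.02297472 /yr
t = -ln(A/A0) / lambda
t = -ln(0.382) / 0.02297472
t = 41.887 yr

41.887
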